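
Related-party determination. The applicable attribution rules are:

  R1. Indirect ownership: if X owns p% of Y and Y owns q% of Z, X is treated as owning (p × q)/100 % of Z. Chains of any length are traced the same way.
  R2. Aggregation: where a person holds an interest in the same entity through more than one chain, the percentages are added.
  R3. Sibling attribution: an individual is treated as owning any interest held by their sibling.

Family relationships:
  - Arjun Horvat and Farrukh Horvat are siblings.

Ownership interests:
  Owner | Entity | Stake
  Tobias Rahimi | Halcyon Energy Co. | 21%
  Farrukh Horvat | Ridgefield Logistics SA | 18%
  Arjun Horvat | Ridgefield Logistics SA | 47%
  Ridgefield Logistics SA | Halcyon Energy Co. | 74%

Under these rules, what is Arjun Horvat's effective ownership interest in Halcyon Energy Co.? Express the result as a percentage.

48.1%

By sibling attribution (R3), Arjun Horvat is treated as also owning Farrukh Horvat's interest in Ridgefield Logistics SA, giving 47% + 18% = 65%.
Chain via Ridgefield Logistics SA (R1): 65% × 74% = 48.1% of Halcyon Energy Co.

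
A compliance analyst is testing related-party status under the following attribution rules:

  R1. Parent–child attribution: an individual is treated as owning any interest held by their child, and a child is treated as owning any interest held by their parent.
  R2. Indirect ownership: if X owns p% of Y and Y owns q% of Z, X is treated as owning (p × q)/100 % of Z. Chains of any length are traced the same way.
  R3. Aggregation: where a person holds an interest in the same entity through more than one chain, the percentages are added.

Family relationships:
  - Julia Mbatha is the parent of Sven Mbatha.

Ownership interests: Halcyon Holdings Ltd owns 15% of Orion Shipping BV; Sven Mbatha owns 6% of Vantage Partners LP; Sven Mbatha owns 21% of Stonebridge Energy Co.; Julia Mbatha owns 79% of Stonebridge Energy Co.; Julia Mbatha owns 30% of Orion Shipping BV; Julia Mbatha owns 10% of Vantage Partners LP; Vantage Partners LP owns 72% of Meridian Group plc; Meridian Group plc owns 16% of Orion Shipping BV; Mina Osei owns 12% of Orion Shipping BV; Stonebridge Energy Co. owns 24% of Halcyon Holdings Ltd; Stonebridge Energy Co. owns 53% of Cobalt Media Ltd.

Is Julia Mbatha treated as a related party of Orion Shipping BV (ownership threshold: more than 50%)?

No

By parent–child attribution (R1), Julia Mbatha is treated as also owning Sven Mbatha's interest in Stonebridge Energy Co, giving 79% + 21% = 100%.
By parent–child attribution (R1), Julia Mbatha is treated as also owning Sven Mbatha's interest in Vantage Partners LP, giving 10% + 6% = 16%.
Chain via Stonebridge Energy Co. → Halcyon Holdings Ltd (R2): 100% × 24% × 15% = 3.6% of Orion Shipping BV.
Chain via Vantage Partners LP → Meridian Group plc (R2): 16% × 72% × 16% = 1.8432% of Orion Shipping BV.
Direct interest in Orion Shipping BV: 30%.
Aggregating (R3): 3.6% + 1.8432% + 30% = 35.4432%.
35.4432% does not exceed the 50% threshold, so Julia is not a related party to Orion Shipping BV.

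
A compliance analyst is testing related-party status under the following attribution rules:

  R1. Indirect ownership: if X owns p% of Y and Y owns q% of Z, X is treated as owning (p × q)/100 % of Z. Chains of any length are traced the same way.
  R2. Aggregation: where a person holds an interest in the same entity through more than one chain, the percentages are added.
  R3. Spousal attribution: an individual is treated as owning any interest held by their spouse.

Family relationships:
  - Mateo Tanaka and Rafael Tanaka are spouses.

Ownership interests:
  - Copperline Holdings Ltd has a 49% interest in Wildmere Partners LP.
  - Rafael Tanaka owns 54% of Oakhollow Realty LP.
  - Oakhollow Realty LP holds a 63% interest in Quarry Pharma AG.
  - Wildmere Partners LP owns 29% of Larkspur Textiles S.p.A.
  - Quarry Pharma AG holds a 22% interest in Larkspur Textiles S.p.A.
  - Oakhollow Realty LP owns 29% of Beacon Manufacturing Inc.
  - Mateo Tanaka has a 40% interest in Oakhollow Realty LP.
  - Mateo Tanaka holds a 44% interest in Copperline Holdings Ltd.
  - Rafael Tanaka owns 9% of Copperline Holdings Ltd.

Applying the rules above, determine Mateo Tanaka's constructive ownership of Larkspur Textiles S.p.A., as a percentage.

By spousal attribution (R3), Mateo Tanaka is treated as also owning Rafael Tanaka's interest in Copperline Holdings Ltd, giving 44% + 9% = 53%.
By spousal attribution (R3), Mateo Tanaka is treated as also owning Rafael Tanaka's interest in Oakhollow Realty LP, giving 40% + 54% = 94%.
Chain via Copperline Holdings Ltd → Wildmere Partners LP (R1): 53% × 49% × 29% = 7.5313% of Larkspur Textiles S.p.A.
Chain via Oakhollow Realty LP → Quarry Pharma AG (R1): 94% × 63% × 22% = 13.0284% of Larkspur Textiles S.p.A.
Aggregating (R2): 7.5313% + 13.0284% = 20.5597%.

20.5597%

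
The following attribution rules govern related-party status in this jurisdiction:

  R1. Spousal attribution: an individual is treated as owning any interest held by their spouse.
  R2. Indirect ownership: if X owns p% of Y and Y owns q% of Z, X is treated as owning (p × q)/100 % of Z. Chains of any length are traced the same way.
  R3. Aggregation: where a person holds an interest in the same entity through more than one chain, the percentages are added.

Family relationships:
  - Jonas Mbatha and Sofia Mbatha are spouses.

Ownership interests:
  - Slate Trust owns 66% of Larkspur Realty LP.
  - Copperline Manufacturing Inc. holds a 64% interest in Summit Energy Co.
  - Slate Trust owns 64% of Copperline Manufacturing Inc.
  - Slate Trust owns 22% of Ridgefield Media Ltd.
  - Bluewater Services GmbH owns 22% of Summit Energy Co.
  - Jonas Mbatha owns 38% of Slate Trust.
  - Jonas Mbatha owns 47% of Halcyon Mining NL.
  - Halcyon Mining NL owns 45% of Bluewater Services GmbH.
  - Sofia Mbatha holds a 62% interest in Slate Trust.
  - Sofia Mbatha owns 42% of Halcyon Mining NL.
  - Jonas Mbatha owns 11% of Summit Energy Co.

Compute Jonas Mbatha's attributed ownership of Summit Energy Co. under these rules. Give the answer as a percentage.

By spousal attribution (R1), Jonas Mbatha is treated as also owning Sofia Mbatha's interest in Halcyon Mining NL, giving 47% + 42% = 89%.
By spousal attribution (R1), Jonas Mbatha is treated as also owning Sofia Mbatha's interest in Slate Trust, giving 38% + 62% = 100%.
Chain via Halcyon Mining NL → Bluewater Services GmbH (R2): 89% × 45% × 22% = 8.811% of Summit Energy Co.
Chain via Slate Trust → Copperline Manufacturing Inc. (R2): 100% × 64% × 64% = 40.96% of Summit Energy Co.
Direct interest in Summit Energy Co: 11%.
Aggregating (R3): 8.811% + 40.96% + 11% = 60.771%.

60.771%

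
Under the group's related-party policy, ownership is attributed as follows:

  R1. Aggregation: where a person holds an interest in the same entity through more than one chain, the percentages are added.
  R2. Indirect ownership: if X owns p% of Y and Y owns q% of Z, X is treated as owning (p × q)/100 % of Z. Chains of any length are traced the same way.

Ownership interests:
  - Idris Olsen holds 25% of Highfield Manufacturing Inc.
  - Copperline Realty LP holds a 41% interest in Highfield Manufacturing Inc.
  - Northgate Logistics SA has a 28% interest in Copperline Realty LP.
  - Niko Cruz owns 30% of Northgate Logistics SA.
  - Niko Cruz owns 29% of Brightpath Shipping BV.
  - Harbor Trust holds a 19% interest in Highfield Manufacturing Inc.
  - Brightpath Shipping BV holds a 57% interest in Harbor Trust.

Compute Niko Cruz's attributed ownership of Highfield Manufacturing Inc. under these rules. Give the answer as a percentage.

Chain via Northgate Logistics SA → Copperline Realty LP (R2): 30% × 28% × 41% = 3.444% of Highfield Manufacturing Inc.
Chain via Brightpath Shipping BV → Harbor Trust (R2): 29% × 57% × 19% = 3.1407% of Highfield Manufacturing Inc.
Aggregating (R1): 3.444% + 3.1407% = 6.5847%.

6.5847%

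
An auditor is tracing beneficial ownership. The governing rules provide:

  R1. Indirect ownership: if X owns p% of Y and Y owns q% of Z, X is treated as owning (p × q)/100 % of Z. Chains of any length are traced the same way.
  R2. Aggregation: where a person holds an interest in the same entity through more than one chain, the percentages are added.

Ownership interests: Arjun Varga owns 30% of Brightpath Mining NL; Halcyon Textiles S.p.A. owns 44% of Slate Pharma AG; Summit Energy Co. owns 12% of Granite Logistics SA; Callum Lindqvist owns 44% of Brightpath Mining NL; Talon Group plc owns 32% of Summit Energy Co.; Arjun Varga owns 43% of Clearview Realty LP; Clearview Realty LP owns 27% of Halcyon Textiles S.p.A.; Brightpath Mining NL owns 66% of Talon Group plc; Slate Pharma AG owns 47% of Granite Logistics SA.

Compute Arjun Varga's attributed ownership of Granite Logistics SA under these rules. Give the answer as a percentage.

Chain via Brightpath Mining NL → Talon Group plc → Summit Energy Co. (R1): 30% × 66% × 32% × 12% = 0.76032% of Granite Logistics SA.
Chain via Clearview Realty LP → Halcyon Textiles S.p.A. → Slate Pharma AG (R1): 43% × 27% × 44% × 47% = 2.400948% of Granite Logistics SA.
Aggregating (R2): 0.76032% + 2.400948% = 3.161268%.

3.161268%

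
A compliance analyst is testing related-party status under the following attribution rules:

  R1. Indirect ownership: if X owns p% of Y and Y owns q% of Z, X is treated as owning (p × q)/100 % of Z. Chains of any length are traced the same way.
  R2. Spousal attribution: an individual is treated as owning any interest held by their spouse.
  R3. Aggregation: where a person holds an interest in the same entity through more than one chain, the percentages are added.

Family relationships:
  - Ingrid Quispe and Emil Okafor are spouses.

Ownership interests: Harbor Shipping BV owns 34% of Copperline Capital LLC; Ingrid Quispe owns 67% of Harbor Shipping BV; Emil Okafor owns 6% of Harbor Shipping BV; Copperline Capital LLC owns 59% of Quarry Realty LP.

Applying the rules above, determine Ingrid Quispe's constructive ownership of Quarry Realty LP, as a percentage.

14.6438%

By spousal attribution (R2), Ingrid Quispe is treated as also owning Emil Okafor's interest in Harbor Shipping BV, giving 67% + 6% = 73%.
Chain via Harbor Shipping BV → Copperline Capital LLC (R1): 73% × 34% × 59% = 14.6438% of Quarry Realty LP.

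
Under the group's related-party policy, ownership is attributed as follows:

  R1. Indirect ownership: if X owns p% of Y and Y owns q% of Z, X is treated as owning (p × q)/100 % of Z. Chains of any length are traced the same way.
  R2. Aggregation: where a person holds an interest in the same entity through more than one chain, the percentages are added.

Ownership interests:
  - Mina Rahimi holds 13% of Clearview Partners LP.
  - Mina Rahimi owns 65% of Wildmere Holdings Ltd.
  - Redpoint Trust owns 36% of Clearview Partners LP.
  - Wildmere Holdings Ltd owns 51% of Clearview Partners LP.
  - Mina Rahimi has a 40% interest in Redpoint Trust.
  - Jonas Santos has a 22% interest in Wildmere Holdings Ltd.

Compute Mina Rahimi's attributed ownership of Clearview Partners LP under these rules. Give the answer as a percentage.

Chain via Wildmere Holdings Ltd (R1): 65% × 51% = 33.15% of Clearview Partners LP.
Chain via Redpoint Trust (R1): 40% × 36% = 14.4% of Clearview Partners LP.
Direct interest in Clearview Partners LP: 13%.
Aggregating (R2): 33.15% + 14.4% + 13% = 60.55%.

60.55%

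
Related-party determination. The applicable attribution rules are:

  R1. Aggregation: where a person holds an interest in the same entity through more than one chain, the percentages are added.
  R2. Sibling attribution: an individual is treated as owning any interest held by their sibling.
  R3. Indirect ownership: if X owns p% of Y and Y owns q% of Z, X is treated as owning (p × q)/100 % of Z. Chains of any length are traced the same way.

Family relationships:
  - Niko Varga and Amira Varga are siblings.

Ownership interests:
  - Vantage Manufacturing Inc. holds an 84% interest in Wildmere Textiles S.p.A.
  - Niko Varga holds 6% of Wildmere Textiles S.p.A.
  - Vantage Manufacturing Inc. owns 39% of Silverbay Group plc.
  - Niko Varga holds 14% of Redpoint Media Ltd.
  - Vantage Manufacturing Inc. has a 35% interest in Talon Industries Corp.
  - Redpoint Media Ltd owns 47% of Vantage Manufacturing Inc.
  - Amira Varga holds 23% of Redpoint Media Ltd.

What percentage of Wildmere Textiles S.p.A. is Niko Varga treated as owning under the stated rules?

20.6076%

By sibling attribution (R2), Niko Varga is treated as also owning Amira Varga's interest in Redpoint Media Ltd, giving 14% + 23% = 37%.
Chain via Redpoint Media Ltd → Vantage Manufacturing Inc. (R3): 37% × 47% × 84% = 14.6076% of Wildmere Textiles S.p.A.
Direct interest in Wildmere Textiles S.p.A: 6%.
Aggregating (R1): 14.6076% + 6% = 20.6076%.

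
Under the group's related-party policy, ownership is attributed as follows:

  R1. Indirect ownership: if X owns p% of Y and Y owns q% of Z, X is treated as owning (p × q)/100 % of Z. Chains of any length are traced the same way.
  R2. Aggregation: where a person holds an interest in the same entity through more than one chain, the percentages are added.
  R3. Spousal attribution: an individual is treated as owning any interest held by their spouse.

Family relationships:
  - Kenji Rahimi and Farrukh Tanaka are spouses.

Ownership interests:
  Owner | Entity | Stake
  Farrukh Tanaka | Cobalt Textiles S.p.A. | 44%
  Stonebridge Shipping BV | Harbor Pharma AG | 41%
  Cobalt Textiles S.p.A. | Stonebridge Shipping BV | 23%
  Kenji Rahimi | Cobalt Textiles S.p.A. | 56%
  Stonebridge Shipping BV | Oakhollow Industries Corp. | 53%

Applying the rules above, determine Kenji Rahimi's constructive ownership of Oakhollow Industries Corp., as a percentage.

12.19%

By spousal attribution (R3), Kenji Rahimi is treated as also owning Farrukh Tanaka's interest in Cobalt Textiles S.p.A, giving 56% + 44% = 100%.
Chain via Cobalt Textiles S.p.A. → Stonebridge Shipping BV (R1): 100% × 23% × 53% = 12.19% of Oakhollow Industries Corp.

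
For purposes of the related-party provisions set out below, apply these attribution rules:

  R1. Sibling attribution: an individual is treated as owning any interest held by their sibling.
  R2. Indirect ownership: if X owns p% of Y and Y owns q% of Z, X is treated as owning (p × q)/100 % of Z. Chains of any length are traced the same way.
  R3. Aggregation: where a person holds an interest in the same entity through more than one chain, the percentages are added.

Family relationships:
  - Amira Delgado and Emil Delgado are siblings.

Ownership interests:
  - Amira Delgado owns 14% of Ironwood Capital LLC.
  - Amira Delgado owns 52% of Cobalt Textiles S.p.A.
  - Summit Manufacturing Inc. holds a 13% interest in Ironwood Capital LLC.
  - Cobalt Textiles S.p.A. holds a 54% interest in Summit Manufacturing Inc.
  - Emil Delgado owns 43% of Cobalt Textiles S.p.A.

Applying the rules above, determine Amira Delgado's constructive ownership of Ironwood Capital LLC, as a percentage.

By sibling attribution (R1), Amira Delgado is treated as also owning Emil Delgado's interest in Cobalt Textiles S.p.A, giving 52% + 43% = 95%.
Chain via Cobalt Textiles S.p.A. → Summit Manufacturing Inc. (R2): 95% × 54% × 13% = 6.669% of Ironwood Capital LLC.
Direct interest in Ironwood Capital LLC: 14%.
Aggregating (R3): 6.669% + 14% = 20.669%.

20.669%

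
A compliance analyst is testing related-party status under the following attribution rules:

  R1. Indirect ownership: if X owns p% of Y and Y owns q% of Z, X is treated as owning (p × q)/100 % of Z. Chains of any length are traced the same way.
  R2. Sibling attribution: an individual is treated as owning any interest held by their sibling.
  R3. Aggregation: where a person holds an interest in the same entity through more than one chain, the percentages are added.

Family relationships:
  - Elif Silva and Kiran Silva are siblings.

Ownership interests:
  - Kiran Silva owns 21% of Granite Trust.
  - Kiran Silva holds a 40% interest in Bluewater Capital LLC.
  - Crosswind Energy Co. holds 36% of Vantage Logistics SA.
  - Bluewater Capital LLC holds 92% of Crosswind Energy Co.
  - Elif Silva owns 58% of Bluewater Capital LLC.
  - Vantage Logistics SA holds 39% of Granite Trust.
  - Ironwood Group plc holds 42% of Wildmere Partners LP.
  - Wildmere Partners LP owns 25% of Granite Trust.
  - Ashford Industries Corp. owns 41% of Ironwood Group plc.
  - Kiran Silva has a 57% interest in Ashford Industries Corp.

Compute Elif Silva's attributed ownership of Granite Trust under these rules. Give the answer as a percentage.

36.112314%

By sibling attribution (R2), Elif Silva is treated as also owning Kiran Silva's interest in Bluewater Capital LLC, giving 58% + 40% = 98%.
By sibling attribution (R2), Elif Silva is treated as owning Kiran Silva's 57% interest in Ashford Industries Corp.
By sibling attribution (R2), Elif Silva is treated as owning Kiran Silva's 21% interest in Granite Trust.
Chain via Bluewater Capital LLC → Crosswind Energy Co. → Vantage Logistics SA (R1): 98% × 92% × 36% × 39% = 12.658464% of Granite Trust.
Chain via Ashford Industries Corp. → Ironwood Group plc → Wildmere Partners LP (R1): 57% × 41% × 42% × 25% = 2.45385% of Granite Trust.
Direct interest in Granite Trust: 21%.
Aggregating (R3): 12.658464% + 2.45385% + 21% = 36.112314%.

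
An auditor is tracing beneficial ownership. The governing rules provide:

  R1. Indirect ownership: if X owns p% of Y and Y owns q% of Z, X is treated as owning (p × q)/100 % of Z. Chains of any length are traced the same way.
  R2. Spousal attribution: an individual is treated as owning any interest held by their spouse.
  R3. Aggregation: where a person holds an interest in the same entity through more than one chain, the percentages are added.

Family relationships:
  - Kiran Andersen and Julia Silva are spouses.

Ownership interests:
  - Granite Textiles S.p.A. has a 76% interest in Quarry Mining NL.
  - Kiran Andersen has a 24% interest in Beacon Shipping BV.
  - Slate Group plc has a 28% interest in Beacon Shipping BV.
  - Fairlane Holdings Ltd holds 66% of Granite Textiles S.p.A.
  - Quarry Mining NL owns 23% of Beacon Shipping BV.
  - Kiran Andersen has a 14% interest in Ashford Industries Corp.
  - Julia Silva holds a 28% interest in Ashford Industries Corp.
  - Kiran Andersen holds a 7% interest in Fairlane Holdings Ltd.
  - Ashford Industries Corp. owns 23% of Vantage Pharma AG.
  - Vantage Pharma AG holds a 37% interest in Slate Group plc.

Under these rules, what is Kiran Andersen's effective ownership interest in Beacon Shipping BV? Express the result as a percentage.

25.808352%

By spousal attribution (R2), Kiran Andersen is treated as also owning Julia Silva's interest in Ashford Industries Corp, giving 14% + 28% = 42%.
Chain via Fairlane Holdings Ltd → Granite Textiles S.p.A. → Quarry Mining NL (R1): 7% × 66% × 76% × 23% = 0.807576% of Beacon Shipping BV.
Chain via Ashford Industries Corp. → Vantage Pharma AG → Slate Group plc (R1): 42% × 23% × 37% × 28% = 1.000776% of Beacon Shipping BV.
Direct interest in Beacon Shipping BV: 24%.
Aggregating (R3): 0.807576% + 1.000776% + 24% = 25.808352%.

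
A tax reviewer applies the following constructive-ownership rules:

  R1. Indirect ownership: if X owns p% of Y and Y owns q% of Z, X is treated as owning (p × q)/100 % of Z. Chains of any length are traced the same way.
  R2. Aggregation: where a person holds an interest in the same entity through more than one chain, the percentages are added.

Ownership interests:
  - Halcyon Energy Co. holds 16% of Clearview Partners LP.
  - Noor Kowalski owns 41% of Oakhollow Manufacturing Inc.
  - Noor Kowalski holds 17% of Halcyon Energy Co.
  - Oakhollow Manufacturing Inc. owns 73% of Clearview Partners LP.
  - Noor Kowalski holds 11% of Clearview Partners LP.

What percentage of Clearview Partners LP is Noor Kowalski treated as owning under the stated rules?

43.65%

Chain via Oakhollow Manufacturing Inc. (R1): 41% × 73% = 29.93% of Clearview Partners LP.
Chain via Halcyon Energy Co. (R1): 17% × 16% = 2.72% of Clearview Partners LP.
Direct interest in Clearview Partners LP: 11%.
Aggregating (R2): 29.93% + 2.72% + 11% = 43.65%.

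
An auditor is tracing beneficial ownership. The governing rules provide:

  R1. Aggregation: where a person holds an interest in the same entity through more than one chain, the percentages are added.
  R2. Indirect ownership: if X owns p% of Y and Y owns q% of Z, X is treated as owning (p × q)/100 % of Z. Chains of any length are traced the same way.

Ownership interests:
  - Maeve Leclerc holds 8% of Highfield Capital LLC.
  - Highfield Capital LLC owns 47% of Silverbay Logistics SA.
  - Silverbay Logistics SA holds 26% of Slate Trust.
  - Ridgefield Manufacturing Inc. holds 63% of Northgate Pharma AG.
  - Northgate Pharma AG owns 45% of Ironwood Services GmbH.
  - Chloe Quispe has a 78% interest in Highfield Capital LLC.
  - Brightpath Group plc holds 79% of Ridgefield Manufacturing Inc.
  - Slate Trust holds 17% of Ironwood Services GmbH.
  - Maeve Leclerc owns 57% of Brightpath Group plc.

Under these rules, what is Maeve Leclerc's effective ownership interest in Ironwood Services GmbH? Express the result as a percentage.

Chain via Highfield Capital LLC → Silverbay Logistics SA → Slate Trust (R2): 8% × 47% × 26% × 17% = 0.166192% of Ironwood Services GmbH.
Chain via Brightpath Group plc → Ridgefield Manufacturing Inc. → Northgate Pharma AG (R2): 57% × 79% × 63% × 45% = 12.766005% of Ironwood Services GmbH.
Aggregating (R1): 0.166192% + 12.766005% = 12.932197%.

12.932197%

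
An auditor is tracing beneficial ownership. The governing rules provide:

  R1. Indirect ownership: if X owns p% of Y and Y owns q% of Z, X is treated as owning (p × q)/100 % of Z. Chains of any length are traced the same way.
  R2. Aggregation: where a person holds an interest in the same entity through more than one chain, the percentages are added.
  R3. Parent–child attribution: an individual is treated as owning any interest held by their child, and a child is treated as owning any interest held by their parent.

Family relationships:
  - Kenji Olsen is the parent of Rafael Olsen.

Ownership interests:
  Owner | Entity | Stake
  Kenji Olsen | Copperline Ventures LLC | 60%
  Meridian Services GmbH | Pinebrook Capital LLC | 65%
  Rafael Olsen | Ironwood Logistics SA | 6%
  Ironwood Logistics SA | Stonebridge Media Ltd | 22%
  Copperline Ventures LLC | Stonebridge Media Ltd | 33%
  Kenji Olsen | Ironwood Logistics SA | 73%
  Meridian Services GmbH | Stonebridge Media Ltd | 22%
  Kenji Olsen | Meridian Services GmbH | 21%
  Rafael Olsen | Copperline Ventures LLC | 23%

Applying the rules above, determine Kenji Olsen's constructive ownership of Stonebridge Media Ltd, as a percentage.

By parent–child attribution (R3), Kenji Olsen is treated as also owning Rafael Olsen's interest in Copperline Ventures LLC, giving 60% + 23% = 83%.
By parent–child attribution (R3), Kenji Olsen is treated as also owning Rafael Olsen's interest in Ironwood Logistics SA, giving 73% + 6% = 79%.
Chain via Copperline Ventures LLC (R1): 83% × 33% = 27.39% of Stonebridge Media Ltd.
Chain via Meridian Services GmbH (R1): 21% × 22% = 4.62% of Stonebridge Media Ltd.
Chain via Ironwood Logistics SA (R1): 79% × 22% = 17.38% of Stonebridge Media Ltd.
Aggregating (R2): 27.39% + 4.62% + 17.38% = 49.39%.

49.39%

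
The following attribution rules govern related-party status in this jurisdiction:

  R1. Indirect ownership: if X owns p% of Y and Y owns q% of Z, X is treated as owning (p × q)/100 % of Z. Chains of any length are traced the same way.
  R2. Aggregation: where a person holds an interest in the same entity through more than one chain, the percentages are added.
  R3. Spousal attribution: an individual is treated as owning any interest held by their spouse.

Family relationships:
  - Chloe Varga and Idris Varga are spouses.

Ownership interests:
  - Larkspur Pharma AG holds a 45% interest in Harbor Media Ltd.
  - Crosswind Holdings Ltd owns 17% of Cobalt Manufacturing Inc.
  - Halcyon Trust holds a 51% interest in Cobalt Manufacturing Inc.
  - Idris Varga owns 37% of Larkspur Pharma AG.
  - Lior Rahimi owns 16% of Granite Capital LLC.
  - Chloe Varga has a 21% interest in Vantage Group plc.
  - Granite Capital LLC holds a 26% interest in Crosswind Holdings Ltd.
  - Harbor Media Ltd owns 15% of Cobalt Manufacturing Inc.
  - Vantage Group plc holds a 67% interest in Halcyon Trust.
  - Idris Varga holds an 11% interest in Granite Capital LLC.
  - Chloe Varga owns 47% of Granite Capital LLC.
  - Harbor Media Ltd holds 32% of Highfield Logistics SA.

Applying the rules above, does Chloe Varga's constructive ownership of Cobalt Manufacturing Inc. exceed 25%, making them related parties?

No

By spousal attribution (R3), Chloe Varga is treated as also owning Idris Varga's interest in Granite Capital LLC, giving 47% + 11% = 58%.
By spousal attribution (R3), Chloe Varga is treated as owning Idris Varga's 37% interest in Larkspur Pharma AG.
Chain via Vantage Group plc → Halcyon Trust (R1): 21% × 67% × 51% = 7.1757% of Cobalt Manufacturing Inc.
Chain via Granite Capital LLC → Crosswind Holdings Ltd (R1): 58% × 26% × 17% = 2.5636% of Cobalt Manufacturing Inc.
Chain via Larkspur Pharma AG → Harbor Media Ltd (R1): 37% × 45% × 15% = 2.4975% of Cobalt Manufacturing Inc.
Aggregating (R2): 7.1757% + 2.5636% + 2.4975% = 12.2368%.
12.2368% does not exceed the 25% threshold, so Chloe is not a related party to Cobalt Manufacturing Inc.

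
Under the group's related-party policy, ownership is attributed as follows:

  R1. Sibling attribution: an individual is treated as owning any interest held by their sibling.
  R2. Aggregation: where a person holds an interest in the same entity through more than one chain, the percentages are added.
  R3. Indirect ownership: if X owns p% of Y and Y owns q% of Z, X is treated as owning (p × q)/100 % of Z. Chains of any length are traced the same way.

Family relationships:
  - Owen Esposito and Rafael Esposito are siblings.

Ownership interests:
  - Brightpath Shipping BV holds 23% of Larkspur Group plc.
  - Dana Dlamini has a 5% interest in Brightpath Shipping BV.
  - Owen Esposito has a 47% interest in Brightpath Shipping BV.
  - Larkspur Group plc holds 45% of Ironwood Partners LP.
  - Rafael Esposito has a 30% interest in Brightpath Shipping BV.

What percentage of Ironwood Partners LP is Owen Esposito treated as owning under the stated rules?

By sibling attribution (R1), Owen Esposito is treated as also owning Rafael Esposito's interest in Brightpath Shipping BV, giving 47% + 30% = 77%.
Chain via Brightpath Shipping BV → Larkspur Group plc (R3): 77% × 23% × 45% = 7.9695% of Ironwood Partners LP.

7.9695%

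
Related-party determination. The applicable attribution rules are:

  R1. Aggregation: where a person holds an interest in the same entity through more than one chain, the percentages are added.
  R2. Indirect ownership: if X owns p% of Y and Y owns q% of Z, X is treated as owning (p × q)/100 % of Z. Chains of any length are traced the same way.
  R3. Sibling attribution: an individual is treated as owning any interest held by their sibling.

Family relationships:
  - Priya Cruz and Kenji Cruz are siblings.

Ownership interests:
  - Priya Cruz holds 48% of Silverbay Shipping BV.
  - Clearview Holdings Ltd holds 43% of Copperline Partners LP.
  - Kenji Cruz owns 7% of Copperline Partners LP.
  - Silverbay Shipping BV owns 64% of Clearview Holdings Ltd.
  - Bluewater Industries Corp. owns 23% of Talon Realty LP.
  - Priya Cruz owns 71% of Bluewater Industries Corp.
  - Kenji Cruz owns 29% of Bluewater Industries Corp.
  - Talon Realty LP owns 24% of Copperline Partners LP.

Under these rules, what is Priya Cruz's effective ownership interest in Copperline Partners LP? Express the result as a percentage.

By sibling attribution (R3), Priya Cruz is treated as also owning Kenji Cruz's interest in Bluewater Industries Corp, giving 71% + 29% = 100%.
By sibling attribution (R3), Priya Cruz is treated as owning Kenji Cruz's 7% interest in Copperline Partners LP.
Chain via Bluewater Industries Corp. → Talon Realty LP (R2): 100% × 23% × 24% = 5.52% of Copperline Partners LP.
Chain via Silverbay Shipping BV → Clearview Holdings Ltd (R2): 48% × 64% × 43% = 13.2096% of Copperline Partners LP.
Direct interest in Copperline Partners LP: 7%.
Aggregating (R1): 5.52% + 13.2096% + 7% = 25.7296%.

25.7296%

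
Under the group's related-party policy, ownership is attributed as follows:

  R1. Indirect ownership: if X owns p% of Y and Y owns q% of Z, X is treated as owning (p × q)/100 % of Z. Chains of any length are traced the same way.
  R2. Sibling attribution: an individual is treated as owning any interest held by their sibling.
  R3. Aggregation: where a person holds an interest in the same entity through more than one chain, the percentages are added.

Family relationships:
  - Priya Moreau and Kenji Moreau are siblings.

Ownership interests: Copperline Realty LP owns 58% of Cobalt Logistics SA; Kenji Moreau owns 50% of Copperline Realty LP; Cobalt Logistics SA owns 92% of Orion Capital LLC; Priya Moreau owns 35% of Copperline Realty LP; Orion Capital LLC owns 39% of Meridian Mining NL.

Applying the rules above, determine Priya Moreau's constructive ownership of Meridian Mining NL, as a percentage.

17.68884%

By sibling attribution (R2), Priya Moreau is treated as also owning Kenji Moreau's interest in Copperline Realty LP, giving 35% + 50% = 85%.
Chain via Copperline Realty LP → Cobalt Logistics SA → Orion Capital LLC (R1): 85% × 58% × 92% × 39% = 17.68884% of Meridian Mining NL.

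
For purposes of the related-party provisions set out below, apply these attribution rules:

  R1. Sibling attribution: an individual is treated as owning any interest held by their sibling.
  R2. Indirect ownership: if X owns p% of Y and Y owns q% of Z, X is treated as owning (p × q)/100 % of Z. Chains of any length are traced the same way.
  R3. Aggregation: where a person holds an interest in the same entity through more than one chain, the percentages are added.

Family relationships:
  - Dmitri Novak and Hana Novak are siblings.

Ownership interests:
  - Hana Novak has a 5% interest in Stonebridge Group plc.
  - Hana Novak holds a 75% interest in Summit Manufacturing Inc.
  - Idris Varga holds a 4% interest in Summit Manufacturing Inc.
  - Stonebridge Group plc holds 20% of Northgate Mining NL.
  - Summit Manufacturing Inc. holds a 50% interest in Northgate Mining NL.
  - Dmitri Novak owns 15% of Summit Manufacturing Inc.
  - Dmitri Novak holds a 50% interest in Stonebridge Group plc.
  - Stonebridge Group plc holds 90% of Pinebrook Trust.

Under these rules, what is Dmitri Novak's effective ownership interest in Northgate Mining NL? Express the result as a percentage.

56%

By sibling attribution (R1), Dmitri Novak is treated as also owning Hana Novak's interest in Summit Manufacturing Inc, giving 15% + 75% = 90%.
By sibling attribution (R1), Dmitri Novak is treated as also owning Hana Novak's interest in Stonebridge Group plc, giving 50% + 5% = 55%.
Chain via Summit Manufacturing Inc. (R2): 90% × 50% = 45% of Northgate Mining NL.
Chain via Stonebridge Group plc (R2): 55% × 20% = 11% of Northgate Mining NL.
Aggregating (R3): 45% + 11% = 56%.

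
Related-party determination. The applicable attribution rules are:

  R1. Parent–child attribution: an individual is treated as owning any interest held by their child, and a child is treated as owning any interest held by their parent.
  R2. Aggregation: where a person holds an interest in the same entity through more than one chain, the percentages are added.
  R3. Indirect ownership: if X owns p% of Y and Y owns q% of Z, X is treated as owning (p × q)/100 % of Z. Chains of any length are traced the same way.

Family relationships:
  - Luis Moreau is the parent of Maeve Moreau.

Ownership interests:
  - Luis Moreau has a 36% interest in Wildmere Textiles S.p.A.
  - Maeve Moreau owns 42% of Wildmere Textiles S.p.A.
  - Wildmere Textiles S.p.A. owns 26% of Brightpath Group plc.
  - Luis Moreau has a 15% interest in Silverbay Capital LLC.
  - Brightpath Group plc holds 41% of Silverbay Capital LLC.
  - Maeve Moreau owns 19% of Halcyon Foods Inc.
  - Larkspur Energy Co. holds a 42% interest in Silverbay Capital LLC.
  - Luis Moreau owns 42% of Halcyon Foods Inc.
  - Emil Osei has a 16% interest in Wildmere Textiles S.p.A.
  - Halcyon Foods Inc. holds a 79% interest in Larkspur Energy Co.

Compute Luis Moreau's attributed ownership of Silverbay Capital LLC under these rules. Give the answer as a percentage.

By parent–child attribution (R1), Luis Moreau is treated as also owning Maeve Moreau's interest in Wildmere Textiles S.p.A, giving 36% + 42% = 78%.
By parent–child attribution (R1), Luis Moreau is treated as also owning Maeve Moreau's interest in Halcyon Foods Inc, giving 42% + 19% = 61%.
Chain via Wildmere Textiles S.p.A. → Brightpath Group plc (R3): 78% × 26% × 41% = 8.3148% of Silverbay Capital LLC.
Chain via Halcyon Foods Inc. → Larkspur Energy Co. (R3): 61% × 79% × 42% = 20.2398% of Silverbay Capital LLC.
Direct interest in Silverbay Capital LLC: 15%.
Aggregating (R2): 8.3148% + 20.2398% + 15% = 43.5546%.

43.5546%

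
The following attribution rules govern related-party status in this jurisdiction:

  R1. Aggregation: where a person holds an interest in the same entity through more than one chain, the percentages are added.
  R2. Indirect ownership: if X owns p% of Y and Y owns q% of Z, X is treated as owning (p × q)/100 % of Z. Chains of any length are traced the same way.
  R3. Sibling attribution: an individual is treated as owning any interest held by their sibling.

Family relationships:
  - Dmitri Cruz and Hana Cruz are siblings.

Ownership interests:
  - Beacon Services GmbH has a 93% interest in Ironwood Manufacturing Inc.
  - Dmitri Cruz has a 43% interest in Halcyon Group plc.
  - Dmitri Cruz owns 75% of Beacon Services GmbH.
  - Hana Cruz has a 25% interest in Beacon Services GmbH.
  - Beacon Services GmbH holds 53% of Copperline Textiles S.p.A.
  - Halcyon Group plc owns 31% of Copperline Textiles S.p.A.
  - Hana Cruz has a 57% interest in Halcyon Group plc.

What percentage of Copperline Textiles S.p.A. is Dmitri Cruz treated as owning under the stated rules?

84%

By sibling attribution (R3), Dmitri Cruz is treated as also owning Hana Cruz's interest in Halcyon Group plc, giving 43% + 57% = 100%.
By sibling attribution (R3), Dmitri Cruz is treated as also owning Hana Cruz's interest in Beacon Services GmbH, giving 75% + 25% = 100%.
Chain via Halcyon Group plc (R2): 100% × 31% = 31% of Copperline Textiles S.p.A.
Chain via Beacon Services GmbH (R2): 100% × 53% = 53% of Copperline Textiles S.p.A.
Aggregating (R1): 31% + 53% = 84%.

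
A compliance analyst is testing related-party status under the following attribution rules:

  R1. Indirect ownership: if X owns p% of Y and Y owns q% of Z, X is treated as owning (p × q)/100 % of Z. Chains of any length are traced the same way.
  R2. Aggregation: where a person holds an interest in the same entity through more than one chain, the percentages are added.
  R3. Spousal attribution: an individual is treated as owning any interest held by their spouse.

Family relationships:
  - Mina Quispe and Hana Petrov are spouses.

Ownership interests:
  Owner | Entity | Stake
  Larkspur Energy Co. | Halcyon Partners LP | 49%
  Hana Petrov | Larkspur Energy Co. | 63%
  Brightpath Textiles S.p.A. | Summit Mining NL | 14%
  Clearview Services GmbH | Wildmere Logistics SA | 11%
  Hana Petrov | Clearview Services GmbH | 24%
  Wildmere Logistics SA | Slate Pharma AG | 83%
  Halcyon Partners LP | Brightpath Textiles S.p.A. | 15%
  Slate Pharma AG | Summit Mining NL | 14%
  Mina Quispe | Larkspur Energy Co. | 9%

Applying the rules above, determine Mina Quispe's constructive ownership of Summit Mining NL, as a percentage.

By spousal attribution (R3), Mina Quispe is treated as also owning Hana Petrov's interest in Larkspur Energy Co, giving 9% + 63% = 72%.
By spousal attribution (R3), Mina Quispe is treated as owning Hana Petrov's 24% interest in Clearview Services GmbH.
Chain via Larkspur Energy Co. → Halcyon Partners LP → Brightpath Textiles S.p.A. (R1): 72% × 49% × 15% × 14% = 0.74088% of Summit Mining NL.
Chain via Clearview Services GmbH → Wildmere Logistics SA → Slate Pharma AG (R1): 24% × 11% × 83% × 14% = 0.306768% of Summit Mining NL.
Aggregating (R2): 0.74088% + 0.306768% = 1.047648%.

1.047648%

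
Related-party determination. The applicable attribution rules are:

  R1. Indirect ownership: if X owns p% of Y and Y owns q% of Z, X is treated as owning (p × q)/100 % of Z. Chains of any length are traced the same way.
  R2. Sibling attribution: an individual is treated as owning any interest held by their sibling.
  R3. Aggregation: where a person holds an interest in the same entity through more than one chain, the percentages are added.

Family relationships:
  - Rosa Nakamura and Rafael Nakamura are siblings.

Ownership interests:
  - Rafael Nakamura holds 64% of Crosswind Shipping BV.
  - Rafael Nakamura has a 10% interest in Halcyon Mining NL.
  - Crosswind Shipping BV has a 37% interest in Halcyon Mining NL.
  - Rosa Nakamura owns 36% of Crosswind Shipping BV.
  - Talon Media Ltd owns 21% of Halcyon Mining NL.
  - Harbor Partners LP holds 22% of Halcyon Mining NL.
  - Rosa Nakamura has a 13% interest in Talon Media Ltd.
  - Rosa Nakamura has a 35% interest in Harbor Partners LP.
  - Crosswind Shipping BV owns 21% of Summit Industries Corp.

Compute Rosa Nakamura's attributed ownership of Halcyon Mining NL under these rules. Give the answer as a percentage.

57.43%

By sibling attribution (R2), Rosa Nakamura is treated as also owning Rafael Nakamura's interest in Crosswind Shipping BV, giving 36% + 64% = 100%.
By sibling attribution (R2), Rosa Nakamura is treated as owning Rafael Nakamura's 10% interest in Halcyon Mining NL.
Chain via Talon Media Ltd (R1): 13% × 21% = 2.73% of Halcyon Mining NL.
Chain via Crosswind Shipping BV (R1): 100% × 37% = 37% of Halcyon Mining NL.
Chain via Harbor Partners LP (R1): 35% × 22% = 7.7% of Halcyon Mining NL.
Direct interest in Halcyon Mining NL: 10%.
Aggregating (R3): 2.73% + 37% + 7.7% + 10% = 57.43%.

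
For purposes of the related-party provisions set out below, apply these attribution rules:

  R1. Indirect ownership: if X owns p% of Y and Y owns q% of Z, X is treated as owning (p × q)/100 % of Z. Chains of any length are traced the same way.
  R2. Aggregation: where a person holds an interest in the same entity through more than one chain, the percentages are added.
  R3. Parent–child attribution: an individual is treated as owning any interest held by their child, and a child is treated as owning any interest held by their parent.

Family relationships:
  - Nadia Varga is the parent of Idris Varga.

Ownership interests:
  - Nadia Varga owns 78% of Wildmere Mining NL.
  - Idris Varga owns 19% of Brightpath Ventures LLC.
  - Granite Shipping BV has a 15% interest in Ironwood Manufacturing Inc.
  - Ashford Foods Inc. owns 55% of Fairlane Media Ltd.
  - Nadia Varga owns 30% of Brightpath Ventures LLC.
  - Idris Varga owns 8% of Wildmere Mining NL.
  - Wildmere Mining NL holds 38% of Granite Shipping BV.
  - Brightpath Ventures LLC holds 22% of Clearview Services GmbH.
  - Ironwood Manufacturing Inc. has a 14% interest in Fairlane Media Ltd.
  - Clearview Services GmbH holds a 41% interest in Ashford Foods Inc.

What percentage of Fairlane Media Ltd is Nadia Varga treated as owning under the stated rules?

By parent–child attribution (R3), Nadia Varga is treated as also owning Idris Varga's interest in Wildmere Mining NL, giving 78% + 8% = 86%.
By parent–child attribution (R3), Nadia Varga is treated as also owning Idris Varga's interest in Brightpath Ventures LLC, giving 30% + 19% = 49%.
Chain via Wildmere Mining NL → Granite Shipping BV → Ironwood Manufacturing Inc. (R1): 86% × 38% × 15% × 14% = 0.68628% of Fairlane Media Ltd.
Chain via Brightpath Ventures LLC → Clearview Services GmbH → Ashford Foods Inc. (R1): 49% × 22% × 41% × 55% = 2.43089% of Fairlane Media Ltd.
Aggregating (R2): 0.68628% + 2.43089% = 3.11717%.

3.11717%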